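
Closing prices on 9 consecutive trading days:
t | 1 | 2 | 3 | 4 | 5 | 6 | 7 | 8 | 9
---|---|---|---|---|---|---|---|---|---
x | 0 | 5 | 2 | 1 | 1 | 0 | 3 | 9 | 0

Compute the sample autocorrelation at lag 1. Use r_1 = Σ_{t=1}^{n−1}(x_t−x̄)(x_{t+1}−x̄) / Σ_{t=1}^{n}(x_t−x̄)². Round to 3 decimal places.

-0.201

Mean x̄ = (0 + 5 + 2 + 1 + 1 + 0 + 3 + 9 + 0)/9 = 2.3333
Numerator Σ_{t=1}^{8}(x_t−x̄)(x_{t+1}−x̄) = -14.4444
Denominator Σ(x_t−x̄)² = 72.0000
r_1 = -14.4444 / 72.0000 = -0.201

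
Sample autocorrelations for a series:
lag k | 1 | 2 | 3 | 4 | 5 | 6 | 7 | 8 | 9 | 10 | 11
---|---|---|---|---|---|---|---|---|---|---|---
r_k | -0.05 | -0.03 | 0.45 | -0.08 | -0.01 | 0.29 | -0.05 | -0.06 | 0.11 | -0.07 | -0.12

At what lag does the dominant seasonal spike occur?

The largest autocorrelation is r_3 = 0.45, with a weaker echo at lag 6 (0.29); the remaining lags stay at or below 0.11.
The dominant spike at lag 3 indicates a seasonal period of 3.

3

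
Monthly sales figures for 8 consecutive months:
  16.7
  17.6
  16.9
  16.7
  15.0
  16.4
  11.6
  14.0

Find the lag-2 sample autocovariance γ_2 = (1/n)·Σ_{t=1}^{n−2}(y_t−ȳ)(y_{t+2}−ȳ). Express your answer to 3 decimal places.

Mean ȳ = (16.7 + 17.6 + 16.9 + 16.7 + 15.0 + 16.4 + 11.6 + 14.0)/8 = 15.6125
Σ_{t=1}^{6}(y_t−ȳ)(y_{t+2}−ȳ) = 4.8172
γ_2 = 4.8172 / 8 = 0.602

0.602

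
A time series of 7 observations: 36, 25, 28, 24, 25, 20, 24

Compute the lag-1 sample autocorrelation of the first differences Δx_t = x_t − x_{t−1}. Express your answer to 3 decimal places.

First differences Δx: -11, 3, -4, 1, -5, 4
Mean of differences = -2.0000
Numerator Σ(Δx_t−Δx̄)(Δx_{t+1}−Δx̄) = -88.0000
Denominator Σ(Δx_t−Δx̄)² = 164.0000
r_1(Δx) = -88.0000 / 164.0000 = -0.537

-0.537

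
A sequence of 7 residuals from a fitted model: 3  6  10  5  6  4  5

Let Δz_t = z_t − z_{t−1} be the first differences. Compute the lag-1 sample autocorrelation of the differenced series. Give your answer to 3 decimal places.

-0.297

First differences Δz: 3, 4, -5, 1, -2, 1
Mean of differences = 0.3333
Numerator Σ(Δz_t−Δz̄)(Δz_{t+1}−Δz̄) = -16.4444
Denominator Σ(Δz_t−Δz̄)² = 55.3333
r_1(Δz) = -16.4444 / 55.3333 = -0.297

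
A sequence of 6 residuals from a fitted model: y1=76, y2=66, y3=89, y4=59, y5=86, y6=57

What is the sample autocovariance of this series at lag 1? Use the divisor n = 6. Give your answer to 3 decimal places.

-123.505

Mean ȳ = (76 + 66 + 89 + 59 + 86 + 57)/6 = 72.1667
Deviations: 3.8333, -6.1667, 16.8333, -13.1667, 13.8333, -15.1667
Σ_{t=1}^{5}(y_t−ȳ)(y_{t+1}−ȳ) = -741.0278
γ_1 = -741.0278 / 6 = -123.505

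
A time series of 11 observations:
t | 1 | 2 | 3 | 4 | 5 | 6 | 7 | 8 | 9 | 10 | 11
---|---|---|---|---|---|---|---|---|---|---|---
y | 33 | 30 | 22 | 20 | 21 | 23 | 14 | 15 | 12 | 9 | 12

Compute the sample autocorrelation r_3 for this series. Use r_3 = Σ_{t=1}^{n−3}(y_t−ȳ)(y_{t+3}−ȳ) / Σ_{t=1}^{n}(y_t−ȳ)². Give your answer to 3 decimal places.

Mean ȳ = (33 + 30 + 22 + 20 + 21 + 23 + 14 + 15 + 12 + 9 + 12)/11 = 19.1818
Numerator Σ_{t=1}^{8}(y_t−ȳ)(y_{t+3}−ȳ) = 85.2645
Denominator Σ(y_t−ȳ)² = 585.6364
r_3 = 85.2645 / 585.6364 = 0.146

0.146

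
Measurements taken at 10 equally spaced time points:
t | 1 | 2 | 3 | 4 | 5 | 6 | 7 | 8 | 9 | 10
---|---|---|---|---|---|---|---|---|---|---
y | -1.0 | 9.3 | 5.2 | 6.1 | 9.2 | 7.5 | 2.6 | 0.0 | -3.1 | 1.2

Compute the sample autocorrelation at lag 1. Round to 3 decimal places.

0.356

Mean ȳ = (-1.0 + 9.3 + 5.2 + 6.1 + 9.2 + 7.5 + 2.6 + 0.0 − 3.1 + 1.2)/10 = 3.7000
Numerator Σ_{t=1}^{9}(y_t−ȳ)(y_{t+1}−ȳ) = 61.8300
Denominator Σ(y_t−ȳ)² = 173.5400
r_1 = 61.8300 / 173.5400 = 0.356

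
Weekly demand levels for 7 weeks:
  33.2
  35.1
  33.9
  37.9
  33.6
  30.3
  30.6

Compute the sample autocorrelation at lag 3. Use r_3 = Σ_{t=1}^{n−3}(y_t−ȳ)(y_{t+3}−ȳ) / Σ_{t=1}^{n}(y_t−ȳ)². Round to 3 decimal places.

-0.374

Mean ȳ = (33.2 + 35.1 + 33.9 + 37.9 + 33.6 + 30.3 + 30.6)/7 = 33.5143
Deviations from mean: -0.3143, 1.5857, 0.3857, 4.3857, 0.0857, -3.2143, -2.9143
Numerator Σ_{t=1}^{4}(y_t−ȳ)(y_{t+3}−ȳ) = -15.2635
Denominator Σ(y_t−ȳ)² = 40.8286
r_3 = -15.2635 / 40.8286 = -0.374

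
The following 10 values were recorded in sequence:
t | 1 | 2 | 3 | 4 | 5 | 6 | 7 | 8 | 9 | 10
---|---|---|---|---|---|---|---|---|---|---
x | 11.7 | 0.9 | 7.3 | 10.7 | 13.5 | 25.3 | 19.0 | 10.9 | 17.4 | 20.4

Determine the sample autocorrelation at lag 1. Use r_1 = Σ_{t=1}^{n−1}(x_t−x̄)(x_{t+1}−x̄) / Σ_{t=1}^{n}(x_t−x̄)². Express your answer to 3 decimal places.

0.416

Mean x̄ = (11.7 + 0.9 + 7.3 + 10.7 + 13.5 + 25.3 + 19.0 + 10.9 + 17.4 + 20.4)/10 = 13.7100
Numerator Σ_{t=1}^{9}(x_t−x̄)(x_{t+1}−x̄) = 186.1159
Denominator Σ(x_t−x̄)² = 446.9090
r_1 = 186.1159 / 446.9090 = 0.416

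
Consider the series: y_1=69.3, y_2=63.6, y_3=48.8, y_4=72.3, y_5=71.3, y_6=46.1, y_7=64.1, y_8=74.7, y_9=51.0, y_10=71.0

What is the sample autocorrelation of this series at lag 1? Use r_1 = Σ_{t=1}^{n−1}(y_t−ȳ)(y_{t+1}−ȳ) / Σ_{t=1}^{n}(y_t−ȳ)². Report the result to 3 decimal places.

Mean ȳ = (69.3 + 63.6 + 48.8 + 72.3 + 71.3 + 46.1 + 64.1 + 74.7 + 51.0 + 71.0)/10 = 63.2200
Numerator Σ_{t=1}^{9}(y_t−ȳ)(y_{t+1}−ȳ) = -439.3864
Denominator Σ(y_t−ȳ)² = 1028.2960
r_1 = -439.3864 / 1028.2960 = -0.427

-0.427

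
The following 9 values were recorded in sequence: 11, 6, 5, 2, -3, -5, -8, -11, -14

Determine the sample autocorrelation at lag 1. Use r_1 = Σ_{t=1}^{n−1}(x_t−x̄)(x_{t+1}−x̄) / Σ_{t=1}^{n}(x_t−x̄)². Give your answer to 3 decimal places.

Mean x̄ = (11 + 6 + 5 + 2 − 3 − 5 − 8 − 11 − 14)/9 = -1.8889
Numerator Σ_{t=1}^{8}(x_t−x̄)(x_{t+1}−x̄) = 366.9877
Denominator Σ(x_t−x̄)² = 568.8889
r_1 = 366.9877 / 568.8889 = 0.645

0.645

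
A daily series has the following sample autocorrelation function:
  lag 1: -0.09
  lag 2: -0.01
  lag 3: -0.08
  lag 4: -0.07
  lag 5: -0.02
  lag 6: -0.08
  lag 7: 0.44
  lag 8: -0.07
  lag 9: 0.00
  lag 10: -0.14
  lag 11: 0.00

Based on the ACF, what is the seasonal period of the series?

The largest autocorrelation is r_7 = 0.44; the remaining lags stay at or below 0.00.
The dominant spike at lag 7 indicates a seasonal period of 7.

7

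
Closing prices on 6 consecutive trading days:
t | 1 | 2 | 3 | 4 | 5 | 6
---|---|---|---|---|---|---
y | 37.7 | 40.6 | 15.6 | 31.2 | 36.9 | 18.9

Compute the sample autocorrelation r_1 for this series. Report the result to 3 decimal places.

Mean ȳ = (37.7 + 40.6 + 15.6 + 31.2 + 36.9 + 18.9)/6 = 30.1500
Deviations from mean: 7.5500, 10.4500, -14.5500, 1.0500, 6.7500, -11.2500
Σ(y_t−ȳ)(y_{t+1}−ȳ) = (78.8975) + (-152.0475) + (-15.2775) + (7.0875) + (-75.9375) = -157.2775
Denominator Σ(y_t−ȳ)² = 551.1350
r_1 = -157.2775 / 551.1350 = -0.285

-0.285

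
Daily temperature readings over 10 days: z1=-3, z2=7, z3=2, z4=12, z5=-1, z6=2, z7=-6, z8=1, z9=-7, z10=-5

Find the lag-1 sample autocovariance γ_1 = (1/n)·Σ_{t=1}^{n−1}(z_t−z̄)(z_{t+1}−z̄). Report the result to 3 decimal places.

Mean z̄ = (-3 + 7 + 2 + 12 − 1 + 2 − 6 + 1 − 7 − 5)/10 = 0.2000
Σ_{t=1}^{9}(z_t−z̄)(z_{t+1}−z̄) = 10.9600
γ_1 = 10.9600 / 10 = 1.096

1.096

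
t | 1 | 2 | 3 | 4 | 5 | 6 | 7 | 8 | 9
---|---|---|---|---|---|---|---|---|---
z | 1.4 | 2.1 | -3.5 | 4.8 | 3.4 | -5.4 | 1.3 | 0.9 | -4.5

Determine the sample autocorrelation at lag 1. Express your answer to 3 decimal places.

-0.317

Mean z̄ = (1.4 + 2.1 − 3.5 + 4.8 + 3.4 − 5.4 + 1.3 + 0.9 − 4.5)/9 = 0.0556
Numerator Σ_{t=1}^{8}(z_t−z̄)(z_{t+1}−z̄) = -33.3531
Denominator Σ(z_t−z̄)² = 105.1022
r_1 = -33.3531 / 105.1022 = -0.317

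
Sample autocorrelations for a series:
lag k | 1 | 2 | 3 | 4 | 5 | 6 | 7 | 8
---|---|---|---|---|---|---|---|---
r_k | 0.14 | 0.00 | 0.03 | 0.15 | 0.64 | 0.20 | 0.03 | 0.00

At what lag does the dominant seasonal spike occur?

5

The largest autocorrelation is r_5 = 0.64; the remaining lags stay at or below 0.20.
The dominant spike at lag 5 indicates a seasonal period of 5.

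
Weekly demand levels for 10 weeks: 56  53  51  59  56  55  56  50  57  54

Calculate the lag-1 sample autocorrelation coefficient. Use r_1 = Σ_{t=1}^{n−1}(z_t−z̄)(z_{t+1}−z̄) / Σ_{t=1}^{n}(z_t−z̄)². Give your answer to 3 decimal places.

Mean z̄ = (56 + 53 + 51 + 59 + 56 + 55 + 56 + 50 + 57 + 54)/10 = 54.7000
Numerator Σ_{t=1}^{9}(z_t−z̄)(z_{t+1}−z̄) = -23.9900
Denominator Σ(z_t−z̄)² = 68.1000
r_1 = -23.9900 / 68.1000 = -0.352

-0.352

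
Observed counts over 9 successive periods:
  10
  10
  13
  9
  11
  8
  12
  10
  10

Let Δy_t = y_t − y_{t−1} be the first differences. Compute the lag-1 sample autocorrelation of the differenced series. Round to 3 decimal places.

First differences Δy: 0, 3, -4, 2, -3, 4, -2, 0
Mean of differences = 0.0000
Numerator Σ(Δy_t−Δȳ)(Δy_{t+1}−Δȳ) = -46.0000
Denominator Σ(Δy_t−Δȳ)² = 58.0000
r_1(Δy) = -46.0000 / 58.0000 = -0.793

-0.793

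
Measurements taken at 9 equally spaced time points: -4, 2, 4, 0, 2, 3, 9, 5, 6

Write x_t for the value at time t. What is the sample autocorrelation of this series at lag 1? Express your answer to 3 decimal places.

0.218

Mean x̄ = (-4 + 2 + 4 + 0 + 2 + 3 + 9 + 5 + 6)/9 = 3.0000
Numerator Σ_{t=1}^{8}(x_t−x̄)(x_{t+1}−x̄) = 24.0000
Denominator Σ(x_t−x̄)² = 110.0000
r_1 = 24.0000 / 110.0000 = 0.218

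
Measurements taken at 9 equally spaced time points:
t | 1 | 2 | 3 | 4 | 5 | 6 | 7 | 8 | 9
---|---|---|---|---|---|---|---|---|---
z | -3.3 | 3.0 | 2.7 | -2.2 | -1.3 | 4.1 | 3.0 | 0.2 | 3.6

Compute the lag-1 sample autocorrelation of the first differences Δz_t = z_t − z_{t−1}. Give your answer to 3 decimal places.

-0.098

First differences Δz: 6.3, -0.3, -4.9, 0.9, 5.4, -1.1, -2.8, 3.4
Mean of differences = 0.8625
Numerator Σ(Δz_t−Δz̄)(Δz_{t+1}−Δz̄) = -10.6789
Denominator Σ(Δz_t−Δz̄)² = 108.4188
r_1(Δz) = -10.6789 / 108.4188 = -0.098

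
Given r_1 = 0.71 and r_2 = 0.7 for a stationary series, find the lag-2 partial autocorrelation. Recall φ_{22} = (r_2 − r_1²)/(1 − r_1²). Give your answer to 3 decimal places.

0.395

φ_{22} = (r_2 − r_1²) / (1 − r_1²)
r_1² = (0.71)² = 0.5041
Numerator = 0.7 − 0.5041 = 0.1959; denominator = 1 − 0.5041 = 0.4959
φ_{22} = 0.1959 / 0.4959 = 0.395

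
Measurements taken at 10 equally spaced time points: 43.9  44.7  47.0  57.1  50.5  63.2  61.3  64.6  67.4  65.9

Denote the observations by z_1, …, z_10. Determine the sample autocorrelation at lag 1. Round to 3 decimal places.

0.618

Mean z̄ = (43.9 + 44.7 + 47.0 + 57.1 + 50.5 + 63.2 + 61.3 + 64.6 + 67.4 + 65.9)/10 = 56.5600
Numerator Σ_{t=1}^{9}(z_t−z̄)(z_{t+1}−z̄) = 472.8384
Denominator Σ(z_t−z̄)² = 765.2840
r_1 = 472.8384 / 765.2840 = 0.618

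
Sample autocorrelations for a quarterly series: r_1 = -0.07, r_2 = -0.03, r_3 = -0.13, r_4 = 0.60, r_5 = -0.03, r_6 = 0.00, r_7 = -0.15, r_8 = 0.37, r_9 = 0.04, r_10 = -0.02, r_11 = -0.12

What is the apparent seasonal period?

The largest autocorrelation is r_4 = 0.60, with a weaker echo at lag 8 (0.37); the remaining lags stay at or below 0.04.
The dominant spike at lag 4 indicates a seasonal period of 4.

4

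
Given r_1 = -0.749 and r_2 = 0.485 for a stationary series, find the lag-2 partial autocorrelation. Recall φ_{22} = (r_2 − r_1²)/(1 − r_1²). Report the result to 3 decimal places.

φ_{22} = (r_2 − r_1²) / (1 − r_1²)
r_1² = (-0.749)² = 0.561001
Numerator = 0.485 − 0.5610 = -0.0760; denominator = 1 − 0.5610 = 0.4390
φ_{22} = -0.0760 / 0.4390 = -0.173

-0.173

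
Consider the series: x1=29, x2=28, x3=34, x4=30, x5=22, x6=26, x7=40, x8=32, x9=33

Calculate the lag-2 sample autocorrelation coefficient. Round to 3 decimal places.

Mean x̄ = (29 + 28 + 34 + 30 + 22 + 26 + 40 + 32 + 33)/9 = 30.4444
Σ(x_t−x̄)(x_{t+2}−x̄) = (-5.1358) + (1.0864) + (-30.0247) + (1.9753) + (-80.6914) + (-6.9136) + (24.4198) = -95.2840
Denominator Σ(x_t−x̄)² = 212.2222
r_2 = -95.2840 / 212.2222 = -0.449

-0.449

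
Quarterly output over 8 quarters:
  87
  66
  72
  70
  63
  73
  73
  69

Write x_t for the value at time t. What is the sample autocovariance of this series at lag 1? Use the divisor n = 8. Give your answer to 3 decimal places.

Mean x̄ = (87 + 66 + 72 + 70 + 63 + 73 + 73 + 69)/8 = 71.6250
Σ_{t=1}^{7}(x_t−x̄)(x_{t+1}−x̄) = -88.7656
γ_1 = -88.7656 / 8 = -11.096

-11.096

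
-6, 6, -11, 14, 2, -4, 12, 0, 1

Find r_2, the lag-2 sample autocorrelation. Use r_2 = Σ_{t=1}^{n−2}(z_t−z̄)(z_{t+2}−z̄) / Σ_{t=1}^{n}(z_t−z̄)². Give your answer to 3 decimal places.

0.156

Mean z̄ = (-6 + 6 − 11 + 14 + 2 − 4 + 12 + 0 + 1)/9 = 1.5556
Σ(z_t−z̄)(z_{t+2}−z̄) = (94.8642) + (55.3086) + (-5.5802) + (-69.1358) + (4.6420) + (8.6420) + (-5.8025) = 82.9383
Denominator Σ(z_t−z̄)² = 532.2222
r_2 = 82.9383 / 532.2222 = 0.156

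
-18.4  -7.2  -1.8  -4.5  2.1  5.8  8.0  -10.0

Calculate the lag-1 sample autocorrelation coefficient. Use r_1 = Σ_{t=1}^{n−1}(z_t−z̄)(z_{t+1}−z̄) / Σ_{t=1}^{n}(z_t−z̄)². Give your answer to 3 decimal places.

0.226

Mean z̄ = (-18.4 − 7.2 − 1.8 − 4.5 + 2.1 + 5.8 + 8.0 − 10.0)/8 = -3.2500
Deviations from mean: -15.1500, -3.9500, 1.4500, -1.2500, 5.3500, 9.0500, 11.2500, -6.7500
Σ(z_t−z̄)(z_{t+1}−z̄) = (59.8425) + (-5.7275) + (-1.8125) + (-6.6875) + (48.4175) + (101.8125) + (-75.9375) = 119.9075
Denominator Σ(z_t−z̄)² = 531.4400
r_1 = 119.9075 / 531.4400 = 0.226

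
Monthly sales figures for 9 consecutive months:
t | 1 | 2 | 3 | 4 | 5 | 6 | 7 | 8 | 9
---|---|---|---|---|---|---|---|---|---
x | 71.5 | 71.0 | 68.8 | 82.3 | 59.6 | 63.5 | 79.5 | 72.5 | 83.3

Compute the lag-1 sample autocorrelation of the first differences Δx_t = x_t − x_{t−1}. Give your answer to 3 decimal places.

First differences Δx: -0.5, -2.2, 13.5, -22.7, 3.9, 16.0, -7.0, 10.8
Mean of differences = 1.4750
Numerator Σ(Δx_t−Δx̄)(Δx_{t+1}−Δx̄) = -553.1681
Denominator Σ(Δx_t−Δx̄)² = 1122.0750
r_1(Δx) = -553.1681 / 1122.0750 = -0.493

-0.493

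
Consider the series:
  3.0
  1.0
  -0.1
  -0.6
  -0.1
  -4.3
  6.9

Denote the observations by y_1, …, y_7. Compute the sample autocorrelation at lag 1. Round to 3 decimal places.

-0.328

Mean ȳ = (3.0 + 1.0 − 0.1 − 0.6 − 0.1 − 4.3 + 6.9)/7 = 0.8286
Deviations from mean: 2.1714, 0.1714, -0.9286, -1.4286, -0.9286, -5.1286, 6.0714
Σ(y_t−ȳ)(y_{t+1}−ȳ) = (0.3722) + (-0.1592) + (1.3265) + (1.3265) + (4.7622) + (-31.1378) = -23.5094
Denominator Σ(y_t−ȳ)² = 71.6743
r_1 = -23.5094 / 71.6743 = -0.328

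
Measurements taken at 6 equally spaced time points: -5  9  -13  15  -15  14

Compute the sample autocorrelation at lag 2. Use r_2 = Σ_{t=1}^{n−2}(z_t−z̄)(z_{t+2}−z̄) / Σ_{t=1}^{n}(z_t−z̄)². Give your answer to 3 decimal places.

Mean z̄ = (-5 + 9 − 13 + 15 − 15 + 14)/6 = 0.8333
Deviations from mean: -5.8333, 8.1667, -13.8333, 14.1667, -15.8333, 13.1667
Σ(z_t−z̄)(z_{t+2}−z̄) = (80.6944) + (115.6944) + (219.0278) + (186.5278) = 601.9444
Denominator Σ(z_t−z̄)² = 916.8333
r_2 = 601.9444 / 916.8333 = 0.657

0.657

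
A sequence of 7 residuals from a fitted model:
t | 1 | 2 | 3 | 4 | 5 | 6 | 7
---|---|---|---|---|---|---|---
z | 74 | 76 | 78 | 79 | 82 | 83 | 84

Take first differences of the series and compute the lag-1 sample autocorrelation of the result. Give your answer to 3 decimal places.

First differences Δz: 2, 2, 1, 3, 1, 1
Mean of differences = 1.6667
Numerator Σ(Δz_t−Δz̄)(Δz_{t+1}−Δz̄) = -1.4444
Denominator Σ(Δz_t−Δz̄)² = 3.3333
r_1(Δz) = -1.4444 / 3.3333 = -0.433

-0.433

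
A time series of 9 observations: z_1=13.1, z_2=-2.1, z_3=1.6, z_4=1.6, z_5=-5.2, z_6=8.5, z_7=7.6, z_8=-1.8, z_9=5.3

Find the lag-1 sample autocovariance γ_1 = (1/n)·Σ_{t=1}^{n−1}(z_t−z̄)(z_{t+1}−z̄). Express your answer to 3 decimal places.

-9.107

Mean z̄ = (13.1 − 2.1 + 1.6 + 1.6 − 5.2 + 8.5 + 7.6 − 1.8 + 5.3)/9 = 3.1778
Σ_{t=1}^{8}(z_t−z̄)(z_{t+1}−z̄) = -81.9616
γ_1 = -81.9616 / 9 = -9.107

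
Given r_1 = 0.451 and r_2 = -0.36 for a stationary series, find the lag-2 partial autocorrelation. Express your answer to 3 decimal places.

φ_{22} = (r_2 − r_1²) / (1 − r_1²)
r_1² = (0.451)² = 0.203401
Numerator = -0.36 − 0.2034 = -0.5634; denominator = 1 − 0.2034 = 0.7966
φ_{22} = -0.5634 / 0.7966 = -0.707

-0.707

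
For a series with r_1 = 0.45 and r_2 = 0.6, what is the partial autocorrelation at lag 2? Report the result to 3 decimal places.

φ_{22} = (r_2 − r_1²) / (1 − r_1²)
r_1² = (0.45)² = 0.2025
Numerator = 0.6 − 0.2025 = 0.3975; denominator = 1 − 0.2025 = 0.7975
φ_{22} = 0.3975 / 0.7975 = 0.498

0.498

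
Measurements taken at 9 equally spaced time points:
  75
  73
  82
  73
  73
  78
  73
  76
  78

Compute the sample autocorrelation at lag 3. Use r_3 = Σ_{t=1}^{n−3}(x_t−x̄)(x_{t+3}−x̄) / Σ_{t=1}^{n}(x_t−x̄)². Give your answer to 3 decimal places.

Mean x̄ = (75 + 73 + 82 + 73 + 73 + 78 + 73 + 76 + 78)/9 = 75.6667
Σ(x_t−x̄)(x_{t+3}−x̄) = (1.7778) + (7.1111) + (14.7778) + (7.1111) + (-0.8889) + (5.4444) = 35.3333
Denominator Σ(x_t−x̄)² = 80.0000
r_3 = 35.3333 / 80.0000 = 0.442

0.442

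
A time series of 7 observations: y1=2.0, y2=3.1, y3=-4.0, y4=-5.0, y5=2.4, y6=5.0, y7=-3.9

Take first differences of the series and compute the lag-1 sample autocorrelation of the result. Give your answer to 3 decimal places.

-0.059

First differences Δy: 1.1, -7.1, -1.0, 7.4, 2.6, -8.9
Mean of differences = -0.9833
Numerator Σ(Δy_t−Δȳ)(Δy_{t+1}−Δȳ) = -11.1086
Denominator Σ(Δy_t−Δȳ)² = 187.5483
r_1(Δy) = -11.1086 / 187.5483 = -0.059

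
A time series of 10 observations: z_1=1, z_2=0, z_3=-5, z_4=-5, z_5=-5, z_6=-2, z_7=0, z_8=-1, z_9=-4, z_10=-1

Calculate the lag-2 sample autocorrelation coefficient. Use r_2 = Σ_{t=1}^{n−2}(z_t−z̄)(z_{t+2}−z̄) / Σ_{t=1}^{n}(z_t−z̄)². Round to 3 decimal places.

Mean z̄ = (1 + 0 − 5 − 5 − 5 − 2 + 0 − 1 − 4 − 1)/10 = -2.2000
Numerator Σ_{t=1}^{8}(z_t−z̄)(z_{t+2}−z̄) = -16.2800
Denominator Σ(z_t−z̄)² = 49.6000
r_2 = -16.2800 / 49.6000 = -0.328

-0.328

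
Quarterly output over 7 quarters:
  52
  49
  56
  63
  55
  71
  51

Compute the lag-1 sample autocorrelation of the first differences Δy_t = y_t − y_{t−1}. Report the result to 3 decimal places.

-0.571

First differences Δy: -3, 7, 7, -8, 16, -20
Mean of differences = -0.1667
Numerator Σ(Δy_t−Δȳ)(Δy_{t+1}−Δȳ) = -472.3611
Denominator Σ(Δy_t−Δȳ)² = 826.8333
r_1(Δy) = -472.3611 / 826.8333 = -0.571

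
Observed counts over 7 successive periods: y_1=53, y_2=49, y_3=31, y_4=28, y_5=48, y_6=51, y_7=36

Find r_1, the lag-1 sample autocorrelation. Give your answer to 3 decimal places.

Mean ȳ = (53 + 49 + 31 + 28 + 48 + 51 + 36)/7 = 42.2857
Deviations from mean: 10.7143, 6.7143, -11.2857, -14.2857, 5.7143, 8.7143, -6.2857
Numerator Σ_{t=1}^{6}(y_t−ȳ)(y_{t+1}−ȳ) = 70.7755
Denominator Σ(y_t−ȳ)² = 639.4286
r_1 = 70.7755 / 639.4286 = 0.111

0.111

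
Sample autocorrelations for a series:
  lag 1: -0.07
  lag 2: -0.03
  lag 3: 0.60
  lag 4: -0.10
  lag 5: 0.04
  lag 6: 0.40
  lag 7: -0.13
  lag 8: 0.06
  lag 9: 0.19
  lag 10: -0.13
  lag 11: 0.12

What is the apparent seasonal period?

3

The largest autocorrelation is r_3 = 0.60, with weaker echoes at lags 6 (0.40) and 9 (0.19); the remaining lags stay at or below 0.12.
The dominant spike at lag 3 indicates a seasonal period of 3.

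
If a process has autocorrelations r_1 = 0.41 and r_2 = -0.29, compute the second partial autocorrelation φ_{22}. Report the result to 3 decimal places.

-0.551

φ_{22} = (r_2 − r_1²) / (1 − r_1²)
r_1² = (0.41)² = 0.1681
Numerator = -0.29 − 0.1681 = -0.4581; denominator = 1 − 0.1681 = 0.8319
φ_{22} = -0.4581 / 0.8319 = -0.551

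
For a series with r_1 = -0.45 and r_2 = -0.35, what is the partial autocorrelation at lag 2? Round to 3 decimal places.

φ_{22} = (r_2 − r_1²) / (1 − r_1²)
r_1² = (-0.45)² = 0.2025
Numerator = -0.35 − 0.2025 = -0.5525; denominator = 1 − 0.2025 = 0.7975
φ_{22} = -0.5525 / 0.7975 = -0.693

-0.693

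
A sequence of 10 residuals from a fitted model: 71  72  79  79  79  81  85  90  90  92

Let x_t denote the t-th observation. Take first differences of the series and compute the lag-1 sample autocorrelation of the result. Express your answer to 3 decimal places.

First differences Δx: 1, 7, 0, 0, 2, 4, 5, 0, 2
Mean of differences = 2.3333
Numerator Σ(Δx_t−Δx̄)(Δx_{t+1}−Δx̄) = -12.4444
Denominator Σ(Δx_t−Δx̄)² = 50.0000
r_1(Δx) = -12.4444 / 50.0000 = -0.249

-0.249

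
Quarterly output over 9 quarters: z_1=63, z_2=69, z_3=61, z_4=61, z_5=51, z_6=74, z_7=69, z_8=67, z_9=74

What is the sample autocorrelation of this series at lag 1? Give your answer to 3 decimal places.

-0.035

Mean z̄ = (63 + 69 + 61 + 61 + 51 + 74 + 69 + 67 + 74)/9 = 65.4444
Numerator Σ_{t=1}^{8}(z_t−z̄)(z_{t+1}−z̄) = -14.8642
Denominator Σ(z_t−z̄)² = 428.2222
r_1 = -14.8642 / 428.2222 = -0.035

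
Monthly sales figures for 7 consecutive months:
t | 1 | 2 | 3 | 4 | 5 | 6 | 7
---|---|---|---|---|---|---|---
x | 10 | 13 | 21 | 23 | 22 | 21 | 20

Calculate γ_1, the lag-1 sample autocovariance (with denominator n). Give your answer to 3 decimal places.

10.280

Mean x̄ = (10 + 13 + 21 + 23 + 22 + 21 + 20)/7 = 18.5714
Σ_{t=1}^{6}(x_t−x̄)(x_{t+1}−x̄) = 71.9592
γ_1 = 71.9592 / 7 = 10.280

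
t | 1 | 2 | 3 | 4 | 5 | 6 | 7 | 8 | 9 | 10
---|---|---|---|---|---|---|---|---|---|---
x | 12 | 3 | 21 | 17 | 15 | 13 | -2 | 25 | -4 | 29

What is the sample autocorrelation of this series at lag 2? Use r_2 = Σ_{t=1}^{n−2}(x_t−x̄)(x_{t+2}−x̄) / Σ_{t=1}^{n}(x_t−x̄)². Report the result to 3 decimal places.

0.351

Mean x̄ = (12 + 3 + 21 + 17 + 15 + 13 − 2 + 25 − 4 + 29)/10 = 12.9000
Numerator Σ_{t=1}^{8}(x_t−x̄)(x_{t+2}−x̄) = 386.0800
Denominator Σ(x_t−x̄)² = 1098.9000
r_2 = 386.0800 / 1098.9000 = 0.351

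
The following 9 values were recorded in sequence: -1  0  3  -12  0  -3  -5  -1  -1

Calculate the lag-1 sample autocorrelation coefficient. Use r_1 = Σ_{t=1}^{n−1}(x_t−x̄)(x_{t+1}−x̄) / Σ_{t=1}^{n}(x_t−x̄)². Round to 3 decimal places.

-0.412

Mean x̄ = (-1 + 0 + 3 − 12 + 0 − 3 − 5 − 1 − 1)/9 = -2.2222
Numerator Σ_{t=1}^{8}(x_t−x̄)(x_{t+1}−x̄) = -59.9383
Denominator Σ(x_t−x̄)² = 145.5556
r_1 = -59.9383 / 145.5556 = -0.412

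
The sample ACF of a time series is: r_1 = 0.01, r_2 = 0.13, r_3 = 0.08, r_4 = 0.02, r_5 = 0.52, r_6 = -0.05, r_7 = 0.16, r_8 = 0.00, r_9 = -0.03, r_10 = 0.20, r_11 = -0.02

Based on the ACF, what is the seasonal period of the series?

5

The largest autocorrelation is r_5 = 0.52, with a weaker echo at lag 10 (0.20); the remaining lags stay at or below 0.16.
The dominant spike at lag 5 indicates a seasonal period of 5.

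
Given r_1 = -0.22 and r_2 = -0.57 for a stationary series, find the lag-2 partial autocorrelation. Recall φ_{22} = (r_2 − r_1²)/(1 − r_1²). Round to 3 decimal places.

-0.650

φ_{22} = (r_2 − r_1²) / (1 − r_1²)
r_1² = (-0.22)² = 0.0484
Numerator = -0.57 − 0.0484 = -0.6184; denominator = 1 − 0.0484 = 0.9516
φ_{22} = -0.6184 / 0.9516 = -0.650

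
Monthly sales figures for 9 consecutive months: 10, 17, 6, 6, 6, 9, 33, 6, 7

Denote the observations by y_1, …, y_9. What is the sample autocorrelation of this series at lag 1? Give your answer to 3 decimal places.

Mean ȳ = (10 + 17 + 6 + 6 + 6 + 9 + 33 + 6 + 7)/9 = 11.1111
Numerator Σ_{t=1}^{8}(y_t−ȳ)(y_{t+1}−ȳ) = -110.6790
Denominator Σ(y_t−ȳ)² = 640.8889
r_1 = -110.6790 / 640.8889 = -0.173

-0.173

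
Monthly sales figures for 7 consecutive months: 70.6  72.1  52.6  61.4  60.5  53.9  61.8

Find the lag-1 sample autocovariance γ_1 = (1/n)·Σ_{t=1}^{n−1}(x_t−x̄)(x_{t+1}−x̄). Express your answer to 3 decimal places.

1.530

Mean x̄ = (70.6 + 72.1 + 52.6 + 61.4 + 60.5 + 53.9 + 61.8)/7 = 61.8429
Σ_{t=1}^{6}(x_t−x̄)(x_{t+1}−x̄) = 10.7124
γ_1 = 10.7124 / 7 = 1.530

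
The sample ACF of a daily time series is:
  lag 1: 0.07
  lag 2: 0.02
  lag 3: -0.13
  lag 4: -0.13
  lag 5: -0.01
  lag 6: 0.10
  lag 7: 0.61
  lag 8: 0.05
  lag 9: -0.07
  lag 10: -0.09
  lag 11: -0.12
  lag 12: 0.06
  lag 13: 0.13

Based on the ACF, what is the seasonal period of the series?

7

The largest autocorrelation is r_7 = 0.61; the remaining lags stay at or below 0.13.
The dominant spike at lag 7 indicates a seasonal period of 7.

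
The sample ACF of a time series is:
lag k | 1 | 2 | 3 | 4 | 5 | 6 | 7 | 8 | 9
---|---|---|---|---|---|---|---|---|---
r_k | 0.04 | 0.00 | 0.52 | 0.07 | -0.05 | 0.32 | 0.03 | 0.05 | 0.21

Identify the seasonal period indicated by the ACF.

The largest autocorrelation is r_3 = 0.52, with weaker echoes at lags 6 (0.32) and 9 (0.21); the remaining lags stay at or below 0.07.
The dominant spike at lag 3 indicates a seasonal period of 3.

3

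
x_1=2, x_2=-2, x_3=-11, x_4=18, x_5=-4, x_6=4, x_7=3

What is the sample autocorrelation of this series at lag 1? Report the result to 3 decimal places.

-0.553

Mean x̄ = (2 − 2 − 11 + 18 − 4 + 4 + 3)/7 = 1.4286
Deviations from mean: 0.5714, -3.4286, -12.4286, 16.5714, -5.4286, 2.5714, 1.5714
Σ(x_t−x̄)(x_{t+1}−x̄) = (-1.9592) + (42.6122) + (-205.9592) + (-89.9592) + (-13.9592) + (4.0408) = -265.1837
Denominator Σ(x_t−x̄)² = 479.7143
r_1 = -265.1837 / 479.7143 = -0.553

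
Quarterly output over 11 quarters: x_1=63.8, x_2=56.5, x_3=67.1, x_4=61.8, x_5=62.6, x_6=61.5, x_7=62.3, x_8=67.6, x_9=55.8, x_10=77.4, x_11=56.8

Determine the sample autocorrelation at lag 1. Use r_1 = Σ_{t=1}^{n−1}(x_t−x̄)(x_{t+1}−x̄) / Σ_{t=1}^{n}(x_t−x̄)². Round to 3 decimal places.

-0.690

Mean x̄ = (63.8 + 56.5 + 67.1 + 61.8 + 62.6 + 61.5 + 62.3 + 67.6 + 55.8 + 77.4 + 56.8)/11 = 63.0182
Numerator Σ_{t=1}^{10}(x_t−x̄)(x_{t+1}−x̄) = -264.0421
Denominator Σ(x_t−x̄)² = 382.8364
r_1 = -264.0421 / 382.8364 = -0.690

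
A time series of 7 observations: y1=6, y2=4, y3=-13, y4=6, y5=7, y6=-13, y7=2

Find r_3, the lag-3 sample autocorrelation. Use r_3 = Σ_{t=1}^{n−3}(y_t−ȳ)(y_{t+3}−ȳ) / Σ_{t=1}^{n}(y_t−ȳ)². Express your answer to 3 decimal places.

Mean ȳ = (6 + 4 − 13 + 6 + 7 − 13 + 2)/7 = -0.1429
Deviations from mean: 6.1429, 4.1429, -12.8571, 6.1429, 7.1429, -12.8571, 2.1429
Numerator Σ_{t=1}^{4}(y_t−ȳ)(y_{t+3}−ȳ) = 245.7959
Denominator Σ(y_t−ȳ)² = 478.8571
r_3 = 245.7959 / 478.8571 = 0.513

0.513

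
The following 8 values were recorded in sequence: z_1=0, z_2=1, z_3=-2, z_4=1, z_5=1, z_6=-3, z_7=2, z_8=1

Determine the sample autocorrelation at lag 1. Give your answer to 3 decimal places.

-0.480

Mean z̄ = (0 + 1 − 2 + 1 + 1 − 3 + 2 + 1)/8 = 0.1250
Σ(z_t−z̄)(z_{t+1}−z̄) = (-0.1094) + (-1.8594) + (-1.8594) + (0.7656) + (-2.7344) + (-5.8594) + (1.6406) = -10.0156
Denominator Σ(z_t−z̄)² = 20.8750
r_1 = -10.0156 / 20.8750 = -0.480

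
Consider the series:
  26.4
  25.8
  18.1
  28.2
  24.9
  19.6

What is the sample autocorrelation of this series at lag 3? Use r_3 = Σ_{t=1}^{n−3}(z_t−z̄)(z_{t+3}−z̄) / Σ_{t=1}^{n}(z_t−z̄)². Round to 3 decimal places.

0.461

Mean z̄ = (26.4 + 25.8 + 18.1 + 28.2 + 24.9 + 19.6)/6 = 23.8333
Deviations from mean: 2.5667, 1.9667, -5.7333, 4.3667, 1.0667, -4.2333
Σ(z_t−z̄)(z_{t+3}−z̄) = (11.2078) + (2.0978) + (24.2711) = 37.5767
Denominator Σ(z_t−z̄)² = 81.4533
r_3 = 37.5767 / 81.4533 = 0.461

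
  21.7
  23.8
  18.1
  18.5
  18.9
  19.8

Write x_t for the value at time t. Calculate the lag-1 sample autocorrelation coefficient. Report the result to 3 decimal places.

0.166

Mean x̄ = (21.7 + 23.8 + 18.1 + 18.5 + 18.9 + 19.8)/6 = 20.1333
Deviations from mean: 1.5667, 3.6667, -2.0333, -1.6333, -1.2333, -0.3333
Numerator Σ_{t=1}^{5}(x_t−x̄)(x_{t+1}−x̄) = 4.0356
Denominator Σ(x_t−x̄)² = 24.3333
r_1 = 4.0356 / 24.3333 = 0.166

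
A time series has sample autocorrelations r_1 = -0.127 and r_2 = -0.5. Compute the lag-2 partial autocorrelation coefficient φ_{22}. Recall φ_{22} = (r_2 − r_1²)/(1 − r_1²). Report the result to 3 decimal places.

φ_{22} = (r_2 − r_1²) / (1 − r_1²)
r_1² = (-0.127)² = 0.016129
Numerator = -0.5 − 0.0161 = -0.5161; denominator = 1 − 0.0161 = 0.9839
φ_{22} = -0.5161 / 0.9839 = -0.525

-0.525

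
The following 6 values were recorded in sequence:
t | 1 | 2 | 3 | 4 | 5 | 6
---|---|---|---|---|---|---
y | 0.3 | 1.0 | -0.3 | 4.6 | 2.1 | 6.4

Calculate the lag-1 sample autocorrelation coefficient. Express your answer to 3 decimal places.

Mean ȳ = (0.3 + 1.0 − 0.3 + 4.6 + 2.1 + 6.4)/6 = 2.3500
Deviations from mean: -2.0500, -1.3500, -2.6500, 2.2500, -0.2500, 4.0500
Numerator Σ_{t=1}^{5}(y_t−ȳ)(y_{t+1}−ȳ) = -1.1925
Denominator Σ(y_t−ȳ)² = 34.5750
r_1 = -1.1925 / 34.5750 = -0.034

-0.034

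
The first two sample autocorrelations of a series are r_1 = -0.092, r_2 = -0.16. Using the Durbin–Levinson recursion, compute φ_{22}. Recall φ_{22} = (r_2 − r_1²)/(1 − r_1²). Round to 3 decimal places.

φ_{22} = (r_2 − r_1²) / (1 − r_1²)
r_1² = (-0.092)² = 0.008464
Numerator = -0.16 − 0.0085 = -0.1685; denominator = 1 − 0.0085 = 0.9915
φ_{22} = -0.1685 / 0.9915 = -0.170

-0.170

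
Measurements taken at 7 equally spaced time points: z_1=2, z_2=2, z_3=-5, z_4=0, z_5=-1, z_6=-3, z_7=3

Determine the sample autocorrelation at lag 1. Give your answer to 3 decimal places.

-0.274

Mean z̄ = (2 + 2 − 5 + 0 − 1 − 3 + 3)/7 = -0.2857
Deviations from mean: 2.2857, 2.2857, -4.7143, 0.2857, -0.7143, -2.7143, 3.2857
Σ(z_t−z̄)(z_{t+1}−z̄) = (5.2245) + (-10.7755) + (-1.3469) + (-0.2041) + (1.9388) + (-8.9184) = -14.0816
Denominator Σ(z_t−z̄)² = 51.4286
r_1 = -14.0816 / 51.4286 = -0.274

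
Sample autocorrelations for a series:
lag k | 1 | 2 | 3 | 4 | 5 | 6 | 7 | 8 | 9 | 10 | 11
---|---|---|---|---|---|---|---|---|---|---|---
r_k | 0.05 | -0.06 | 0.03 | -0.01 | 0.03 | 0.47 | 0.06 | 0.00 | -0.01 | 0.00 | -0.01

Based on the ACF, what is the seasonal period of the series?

The largest autocorrelation is r_6 = 0.47; the remaining lags stay at or below 0.06.
The dominant spike at lag 6 indicates a seasonal period of 6.

6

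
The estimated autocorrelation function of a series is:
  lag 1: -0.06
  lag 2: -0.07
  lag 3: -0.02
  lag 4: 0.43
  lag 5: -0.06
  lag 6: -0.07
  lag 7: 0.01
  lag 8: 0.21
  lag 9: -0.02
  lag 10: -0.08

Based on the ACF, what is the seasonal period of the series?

The largest autocorrelation is r_4 = 0.43, with a weaker echo at lag 8 (0.21); the remaining lags stay at or below 0.01.
The dominant spike at lag 4 indicates a seasonal period of 4.

4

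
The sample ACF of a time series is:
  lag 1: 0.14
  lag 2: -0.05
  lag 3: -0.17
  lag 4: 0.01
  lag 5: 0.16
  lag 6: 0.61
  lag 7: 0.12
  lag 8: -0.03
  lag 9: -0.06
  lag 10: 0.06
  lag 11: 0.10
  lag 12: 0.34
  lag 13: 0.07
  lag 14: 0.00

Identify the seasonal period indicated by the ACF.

The largest autocorrelation is r_6 = 0.61, with a weaker echo at lag 12 (0.34); the remaining lags stay at or below 0.16.
The dominant spike at lag 6 indicates a seasonal period of 6.

6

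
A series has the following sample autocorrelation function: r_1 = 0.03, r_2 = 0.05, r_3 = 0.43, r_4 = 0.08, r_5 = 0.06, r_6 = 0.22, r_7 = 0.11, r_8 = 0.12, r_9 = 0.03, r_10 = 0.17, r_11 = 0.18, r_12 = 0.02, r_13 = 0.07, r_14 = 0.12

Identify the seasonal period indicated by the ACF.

The largest autocorrelation is r_3 = 0.43, with a weaker echo at lag 6 (0.22); the remaining lags stay at or below 0.18.
The dominant spike at lag 3 indicates a seasonal period of 3.

3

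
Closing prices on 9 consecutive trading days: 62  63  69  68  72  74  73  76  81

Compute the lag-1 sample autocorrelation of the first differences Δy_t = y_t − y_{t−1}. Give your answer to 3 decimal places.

-0.470

First differences Δy: 1, 6, -1, 4, 2, -1, 3, 5
Mean of differences = 2.3750
Numerator Σ(Δy_t−Δȳ)(Δy_{t+1}−Δȳ) = -22.5156
Denominator Σ(Δy_t−Δȳ)² = 47.8750
r_1(Δy) = -22.5156 / 47.8750 = -0.470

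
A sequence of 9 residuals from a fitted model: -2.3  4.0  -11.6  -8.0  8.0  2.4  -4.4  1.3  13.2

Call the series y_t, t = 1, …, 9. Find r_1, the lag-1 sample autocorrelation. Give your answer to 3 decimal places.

Mean ȳ = (-2.3 + 4.0 − 11.6 − 8.0 + 8.0 + 2.4 − 4.4 + 1.3 + 13.2)/9 = 0.2889
Numerator Σ_{t=1}^{8}(y_t−ȳ)(y_{t+1}−ȳ) = -4.4057
Denominator Σ(y_t−ȳ)² = 484.1489
r_1 = -4.4057 / 484.1489 = -0.009

-0.009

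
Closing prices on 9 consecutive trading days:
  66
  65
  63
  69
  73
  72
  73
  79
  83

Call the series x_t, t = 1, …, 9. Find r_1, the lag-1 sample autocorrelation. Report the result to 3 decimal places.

0.602

Mean x̄ = (66 + 65 + 63 + 69 + 73 + 72 + 73 + 79 + 83)/9 = 71.4444
Numerator Σ_{t=1}^{8}(x_t−x̄)(x_{t+1}−x̄) = 207.1358
Denominator Σ(x_t−x̄)² = 344.2222
r_1 = 207.1358 / 344.2222 = 0.602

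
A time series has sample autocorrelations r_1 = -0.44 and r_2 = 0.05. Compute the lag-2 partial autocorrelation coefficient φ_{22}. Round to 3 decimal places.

φ_{22} = (r_2 − r_1²) / (1 − r_1²)
r_1² = (-0.44)² = 0.1936
Numerator = 0.05 − 0.1936 = -0.1436; denominator = 1 − 0.1936 = 0.8064
φ_{22} = -0.1436 / 0.8064 = -0.178

-0.178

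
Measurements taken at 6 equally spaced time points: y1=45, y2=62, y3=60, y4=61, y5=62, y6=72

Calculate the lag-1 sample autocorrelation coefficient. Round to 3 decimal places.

-0.015

Mean ȳ = (45 + 62 + 60 + 61 + 62 + 72)/6 = 60.3333
Deviations from mean: -15.3333, 1.6667, -0.3333, 0.6667, 1.6667, 11.6667
Numerator Σ_{t=1}^{5}(y_t−ȳ)(y_{t+1}−ȳ) = -5.7778
Denominator Σ(y_t−ȳ)² = 377.3333
r_1 = -5.7778 / 377.3333 = -0.015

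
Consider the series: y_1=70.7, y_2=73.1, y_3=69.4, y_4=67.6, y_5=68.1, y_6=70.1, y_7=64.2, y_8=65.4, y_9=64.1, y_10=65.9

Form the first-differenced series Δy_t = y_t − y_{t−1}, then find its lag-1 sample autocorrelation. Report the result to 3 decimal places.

First differences Δy: 2.4, -3.7, -1.8, 0.5, 2.0, -5.9, 1.2, -1.3, 1.8
Mean of differences = -0.5333
Numerator Σ(Δy_t−Δȳ)(Δy_{t+1}−Δȳ) = -29.9844
Denominator Σ(Δy_t−Δȳ)² = 65.5600
r_1(Δy) = -29.9844 / 65.5600 = -0.457

-0.457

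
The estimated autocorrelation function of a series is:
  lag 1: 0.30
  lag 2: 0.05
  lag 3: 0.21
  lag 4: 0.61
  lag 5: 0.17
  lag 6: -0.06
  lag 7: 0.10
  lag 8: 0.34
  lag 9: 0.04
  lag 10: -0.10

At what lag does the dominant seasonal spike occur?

4

The largest autocorrelation is r_4 = 0.61, with a weaker echo at lag 8 (0.34); the remaining lags stay at or below 0.30. The elevated value at lag 1 (0.30), dropping to 0.05 at lag 2, reflects decaying short-term dependence rather than seasonality.
The dominant spike at lag 4 indicates a seasonal period of 4.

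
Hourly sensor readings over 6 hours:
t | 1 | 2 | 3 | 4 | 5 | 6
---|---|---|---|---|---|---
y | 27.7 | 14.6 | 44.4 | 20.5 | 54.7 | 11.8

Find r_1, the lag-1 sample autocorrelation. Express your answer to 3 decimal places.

-0.674

Mean ȳ = (27.7 + 14.6 + 44.4 + 20.5 + 54.7 + 11.8)/6 = 28.9500
Σ(y_t−ȳ)(y_{t+1}−ȳ) = (17.9375) + (-221.7075) + (-130.5525) + (-217.5875) + (-441.6125) = -993.5225
Denominator Σ(y_t−ȳ)² = 1474.7750
r_1 = -993.5225 / 1474.7750 = -0.674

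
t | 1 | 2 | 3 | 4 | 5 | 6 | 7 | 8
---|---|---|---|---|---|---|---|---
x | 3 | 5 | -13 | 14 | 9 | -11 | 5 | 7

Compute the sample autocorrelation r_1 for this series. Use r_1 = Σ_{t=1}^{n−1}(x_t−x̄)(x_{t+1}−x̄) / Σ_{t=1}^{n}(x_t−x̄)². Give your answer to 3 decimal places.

Mean x̄ = (3 + 5 − 13 + 14 + 9 − 11 + 5 + 7)/8 = 2.3750
Deviations from mean: 0.6250, 2.6250, -15.3750, 11.6250, 6.6250, -13.3750, 2.6250, 4.6250
Numerator Σ_{t=1}^{7}(x_t−x̄)(x_{t+1}−x̄) = -252.0156
Denominator Σ(x_t−x̄)² = 629.8750
r_1 = -252.0156 / 629.8750 = -0.400

-0.400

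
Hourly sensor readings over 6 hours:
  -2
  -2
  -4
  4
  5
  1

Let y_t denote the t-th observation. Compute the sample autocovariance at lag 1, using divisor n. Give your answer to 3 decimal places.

Mean ȳ = (-2 − 2 − 4 + 4 + 5 + 1)/6 = 0.3333
Σ_{t=1}^{5}(y_t−ȳ)(y_{t+1}−ȳ) = 19.8889
γ_1 = 19.8889 / 6 = 3.315

3.315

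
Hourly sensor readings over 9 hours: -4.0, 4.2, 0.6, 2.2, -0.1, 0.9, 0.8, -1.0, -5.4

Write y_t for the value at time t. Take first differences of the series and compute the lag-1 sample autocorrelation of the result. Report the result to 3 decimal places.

-0.307

First differences Δy: 8.2, -3.6, 1.6, -2.3, 1.0, -0.1, -1.8, -4.4
Mean of differences = -0.1750
Numerator Σ(Δy_t−Δȳ)(Δy_{t+1}−Δȳ) = -34.2006
Denominator Σ(Δy_t−Δȳ)² = 111.4150
r_1(Δy) = -34.2006 / 111.4150 = -0.307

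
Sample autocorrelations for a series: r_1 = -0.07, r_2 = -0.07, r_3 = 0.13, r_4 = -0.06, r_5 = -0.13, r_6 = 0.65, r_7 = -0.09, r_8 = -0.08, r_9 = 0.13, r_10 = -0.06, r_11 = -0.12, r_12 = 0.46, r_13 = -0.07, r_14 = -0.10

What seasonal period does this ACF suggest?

6

The largest autocorrelation is r_6 = 0.65, with a weaker echo at lag 12 (0.46); the remaining lags stay at or below 0.13.
The dominant spike at lag 6 indicates a seasonal period of 6.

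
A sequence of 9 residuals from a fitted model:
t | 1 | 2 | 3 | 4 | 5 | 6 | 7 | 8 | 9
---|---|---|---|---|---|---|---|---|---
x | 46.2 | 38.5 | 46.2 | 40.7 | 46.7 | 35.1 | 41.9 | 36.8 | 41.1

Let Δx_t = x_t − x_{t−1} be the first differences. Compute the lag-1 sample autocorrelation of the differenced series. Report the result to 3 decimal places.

First differences Δx: -7.7, 7.7, -5.5, 6.0, -11.6, 6.8, -5.1, 4.3
Mean of differences = -0.6375
Numerator Σ(Δx_t−Δx̄)(Δx_{t+1}−Δx̄) = -341.2202
Denominator Σ(Δx_t−Δx̄)² = 406.8788
r_1(Δx) = -341.2202 / 406.8788 = -0.839

-0.839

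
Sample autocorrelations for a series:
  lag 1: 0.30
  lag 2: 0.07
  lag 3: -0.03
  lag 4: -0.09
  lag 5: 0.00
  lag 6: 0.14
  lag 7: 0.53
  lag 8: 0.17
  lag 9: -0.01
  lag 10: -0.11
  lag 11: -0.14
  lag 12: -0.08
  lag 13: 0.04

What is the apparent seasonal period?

The largest autocorrelation is r_7 = 0.53; the remaining lags stay at or below 0.30. The elevated value at lag 1 (0.30), dropping to 0.07 at lag 2, reflects decaying short-term dependence rather than seasonality.
The dominant spike at lag 7 indicates a seasonal period of 7.

7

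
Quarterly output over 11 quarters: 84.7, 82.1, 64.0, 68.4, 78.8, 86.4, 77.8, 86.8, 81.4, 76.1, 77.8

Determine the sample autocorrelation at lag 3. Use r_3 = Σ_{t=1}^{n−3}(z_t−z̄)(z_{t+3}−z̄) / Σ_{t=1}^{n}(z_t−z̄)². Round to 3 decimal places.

Mean z̄ = (84.7 + 82.1 + 64.0 + 68.4 + 78.8 + 86.4 + 77.8 + 86.8 + 81.4 + 76.1 + 77.8)/11 = 78.5727
Numerator Σ_{t=1}^{8}(z_t−z̄)(z_{t+3}−z̄) = -148.1804
Denominator Σ(z_t−z̄)² = 510.1418
r_3 = -148.1804 / 510.1418 = -0.290

-0.290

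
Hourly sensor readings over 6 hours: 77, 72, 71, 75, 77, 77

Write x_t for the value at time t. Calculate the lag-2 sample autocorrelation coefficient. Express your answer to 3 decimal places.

Mean x̄ = (77 + 72 + 71 + 75 + 77 + 77)/6 = 74.8333
Deviations from mean: 2.1667, -2.8333, -3.8333, 0.1667, 2.1667, 2.1667
Σ(x_t−x̄)(x_{t+2}−x̄) = (-8.3056) + (-0.4722) + (-8.3056) + (0.3611) = -16.7222
Denominator Σ(x_t−x̄)² = 36.8333
r_2 = -16.7222 / 36.8333 = -0.454

-0.454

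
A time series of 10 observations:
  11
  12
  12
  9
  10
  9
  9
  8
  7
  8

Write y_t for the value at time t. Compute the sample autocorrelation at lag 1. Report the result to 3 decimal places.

0.632

Mean ȳ = (11 + 12 + 12 + 9 + 10 + 9 + 9 + 8 + 7 + 8)/10 = 9.5000
Numerator Σ_{t=1}^{9}(y_t−ȳ)(y_{t+1}−ȳ) = 16.7500
Denominator Σ(y_t−ȳ)² = 26.5000
r_1 = 16.7500 / 26.5000 = 0.632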